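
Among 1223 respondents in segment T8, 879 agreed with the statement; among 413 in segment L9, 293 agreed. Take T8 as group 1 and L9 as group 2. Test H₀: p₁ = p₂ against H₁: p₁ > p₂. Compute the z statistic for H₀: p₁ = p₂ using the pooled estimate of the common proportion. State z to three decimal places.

p̂₁ = 879/1223 = 0.71872, p̂₂ = 293/413 = 0.70944.
Pooled p̂ = (879+293)/(1223+413) = 1172/1636 = 0.71638.
SE = √(p̂(1−p̂)(1/n₁+1/n₂)) = √(0.71638·0.28362·0.00323897) = √(0.000658091) = 0.02565.
z = (0.71872 − 0.70944)/0.02565 = 0.00928/0.02565 = 0.362.
p-value = P(Z > 0.362) ≈ 0.3588.

z = 0.362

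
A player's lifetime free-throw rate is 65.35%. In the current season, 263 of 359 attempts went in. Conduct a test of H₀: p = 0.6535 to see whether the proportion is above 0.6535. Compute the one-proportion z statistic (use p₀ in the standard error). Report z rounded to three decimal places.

p̂ = 263/359 = 0.732591.
Under H₀, SE = √(0.6535·0.3465/359) = √(0.000630746) = 0.025115.
z = (0.732591 − 0.6535)/0.025115 = 0.079091/0.025115 = 3.149.

z = 3.149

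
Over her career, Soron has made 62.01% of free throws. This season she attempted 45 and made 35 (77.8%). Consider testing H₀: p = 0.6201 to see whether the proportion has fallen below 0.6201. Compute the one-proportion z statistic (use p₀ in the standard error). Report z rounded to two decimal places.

z = 2.18

p̂ = 35/45 ≈ 0.7778.
Under H₀, SE = √(0.6201·0.3799/45) = √(0.00523502) = 0.0724.
z = (0.7778 − 0.6201)/0.0724 = 0.1577/0.0724 = 2.18.
p-value = P(Z < 2.179) ≈ 0.9853.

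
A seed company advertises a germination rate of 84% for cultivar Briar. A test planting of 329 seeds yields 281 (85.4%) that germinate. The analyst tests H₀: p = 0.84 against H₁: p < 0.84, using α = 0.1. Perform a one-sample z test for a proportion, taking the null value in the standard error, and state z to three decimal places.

z = 0.698

p̂ = 281/329 = 0.85410.
Under H₀, SE = √(0.84·0.16/329) = √(0.000408511) = 0.02021.
z = (0.85410 − 0.84)/0.02021 = 0.01410/0.02021 = 0.698.
p-value = P(Z < 0.698) ≈ 0.7573, so at α = 0.1 we fail to reject H₀.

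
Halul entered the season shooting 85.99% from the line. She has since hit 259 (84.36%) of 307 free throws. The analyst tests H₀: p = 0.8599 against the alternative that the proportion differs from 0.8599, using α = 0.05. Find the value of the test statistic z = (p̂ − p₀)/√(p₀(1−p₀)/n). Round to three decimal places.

p̂ = 259/307 = 0.84365.
Under H₀, SE = √(0.8599·0.1401/307) = √(0.000392417) = 0.01981.
z = (0.84365 − 0.8599)/0.01981 = -0.01625/0.01981 = -0.820.
p-value = 2·P(Z > 0.820) ≈ 0.4120, so at α = 0.05 we fail to reject H₀.

z = -0.820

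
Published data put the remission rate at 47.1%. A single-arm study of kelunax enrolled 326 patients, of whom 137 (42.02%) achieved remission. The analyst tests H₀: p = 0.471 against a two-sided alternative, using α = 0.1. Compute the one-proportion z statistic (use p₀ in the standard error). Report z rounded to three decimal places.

z = -1.836

p̂ = 137/326 = 0.420245.
SE = √(p₀(1−p₀)/n) = √(0.24916/326) = 0.027646.
z = (0.420245 − 0.471)/0.027646 = -0.050755/0.027646 = -1.836.
Two-sided p-value ≈ 2·Φ(−1.836) = 0.0664, so at α = 0.1 we reject H₀.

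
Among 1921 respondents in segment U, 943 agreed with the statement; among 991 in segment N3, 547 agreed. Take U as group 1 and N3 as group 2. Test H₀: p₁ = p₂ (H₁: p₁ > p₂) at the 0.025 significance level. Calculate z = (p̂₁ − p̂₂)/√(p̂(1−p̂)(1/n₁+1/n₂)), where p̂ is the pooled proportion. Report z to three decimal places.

z = -3.124

p̂₁ = 943/1921 ≈ 0.49089, p̂₂ = 547/991 ≈ 0.55197.
Pooled p̂ = (943+547)/(1921+991) = 1490/2912 = 0.51168.
SE = √(0.249864 × 0.00152964) = 0.01955.
z = (0.49089 − 0.55197)/0.01955 = -0.06108/0.01955 = -3.124.
p-value = P(Z > -3.124) ≈ 0.9991, so at α = 0.025 we fail to reject H₀.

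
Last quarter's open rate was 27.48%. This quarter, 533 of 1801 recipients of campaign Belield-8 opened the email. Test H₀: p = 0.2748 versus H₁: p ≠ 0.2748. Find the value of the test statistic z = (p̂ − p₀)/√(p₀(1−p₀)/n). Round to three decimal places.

z = 2.010

p̂ = 533/1801 ≈ 0.29595.
SE = √(p₀(1−p₀)/n) = √(0.19928/1801) = 0.01052.
z = (0.29595 − 0.2748)/0.01052 = 0.02115/0.01052 = 2.010.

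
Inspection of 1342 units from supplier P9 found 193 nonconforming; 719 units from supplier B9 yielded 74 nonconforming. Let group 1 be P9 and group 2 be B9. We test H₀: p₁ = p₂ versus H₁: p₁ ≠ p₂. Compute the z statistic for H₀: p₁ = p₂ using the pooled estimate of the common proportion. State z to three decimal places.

p̂₁ = 193/1342 ≈ 0.14382, p̂₂ = 74/719 ≈ 0.10292.
Pooled p̂ = (193+74)/(1342+719) = 267/2061 = 0.12955.
SE = √(p̂(1−p̂)(1/n₁+1/n₂)) = √(0.12955·0.87045·0.00213598) = √(0.000240865) = 0.01552.
z = (0.14382 − 0.10292)/0.01552 = 0.04090/0.01552 = 2.635.

z = 2.635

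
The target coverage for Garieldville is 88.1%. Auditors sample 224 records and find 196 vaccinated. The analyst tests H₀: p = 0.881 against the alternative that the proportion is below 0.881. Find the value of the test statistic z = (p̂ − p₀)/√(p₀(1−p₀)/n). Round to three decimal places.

z = -0.277

p̂ = 196/224 = 0.87500.
Under H₀, SE = √(0.881·0.119/224) = √(0.000468031) = 0.02163.
z = (0.87500 − 0.881)/0.02163 = -0.00600/0.02163 = -0.277.
p-value = P(Z < -0.277) ≈ 0.3908.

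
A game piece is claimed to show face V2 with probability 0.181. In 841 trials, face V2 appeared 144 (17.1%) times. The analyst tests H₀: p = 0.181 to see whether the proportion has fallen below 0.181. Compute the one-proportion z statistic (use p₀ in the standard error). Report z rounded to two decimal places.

p̂ = 144/841 = 0.1712.
Standard error under H₀: √(0.181×0.819/841) = 0.0133.
z = (0.1712 − 0.181)/0.0133 = -0.0098/0.0133 = -0.74.
p-value = P(Z < -0.736) ≈ 0.2308.

z = -0.74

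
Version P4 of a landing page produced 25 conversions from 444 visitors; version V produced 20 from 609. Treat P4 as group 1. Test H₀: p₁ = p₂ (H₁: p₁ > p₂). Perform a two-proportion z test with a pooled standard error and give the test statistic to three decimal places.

p̂₁ = 25/444 = 0.056306, p̂₂ = 20/609 = 0.032841.
Pooled p̂ = (25+20)/(444+609) = 45/1053 = 0.042735.
SE = √(p̂(1−p̂)(1/n₁+1/n₂)) = √(0.042735·0.957265·0.00389429) = √(0.000159311) = 0.012622.
z = (0.056306 − 0.032841)/0.012622 = 0.023465/0.012622 = 1.859.
p-value = P(Z > 1.859) ≈ 0.0315.

z = 1.859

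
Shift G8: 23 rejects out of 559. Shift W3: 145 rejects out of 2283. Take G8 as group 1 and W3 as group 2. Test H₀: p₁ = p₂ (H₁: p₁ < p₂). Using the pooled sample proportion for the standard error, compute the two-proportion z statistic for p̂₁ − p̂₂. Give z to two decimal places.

z = -2.01

p̂₁ = 23/559 ≈ 0.04114, p̂₂ = 145/2283 ≈ 0.06351.
Pooled p̂ = (23+145)/(559+2283) = 168/2842 = 0.05911.
SE = √(0.0556189 × 0.00222693) = 0.01113.
z = (0.04114 − 0.06351)/0.01113 = -0.02237/0.01113 = -2.01.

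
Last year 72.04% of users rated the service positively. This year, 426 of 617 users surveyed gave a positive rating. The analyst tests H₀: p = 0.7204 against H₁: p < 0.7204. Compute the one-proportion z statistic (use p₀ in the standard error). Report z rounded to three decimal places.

z = -1.658

p̂ = 426/617 ≈ 0.69044.
Standard error under H₀: √(0.7204×0.2796/617) = 0.01807.
z = (0.69044 − 0.7204)/0.01807 = -0.02996/0.01807 = -1.658.
p-value = P(Z < -1.658) ≈ 0.0486.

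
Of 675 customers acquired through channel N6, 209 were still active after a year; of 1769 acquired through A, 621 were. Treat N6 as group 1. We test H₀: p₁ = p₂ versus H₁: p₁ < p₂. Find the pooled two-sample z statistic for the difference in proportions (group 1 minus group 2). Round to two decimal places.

z = -1.93

p̂₁ = 209/675 = 0.3096, p̂₂ = 621/1769 = 0.3510.
Pooled p̂ = (209+621)/(675+1769) = 830/2444 = 0.3396.
SE = √(0.224274 × 0.00204677) = 0.0214.
z = (0.3096 − 0.3510)/0.0214 = -0.0414/0.0214 = -1.93.
p-value = P(Z < -1.933) ≈ 0.0266.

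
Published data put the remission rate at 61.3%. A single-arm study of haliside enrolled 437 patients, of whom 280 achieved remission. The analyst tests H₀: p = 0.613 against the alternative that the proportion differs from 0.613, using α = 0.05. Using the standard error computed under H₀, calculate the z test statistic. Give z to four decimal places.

p̂ = 280/437 = 0.640732.
Under H₀, SE = √(0.613·0.387/437) = √(0.000542863) = 0.023299.
z = (0.640732 − 0.613)/0.023299 = 0.027732/0.023299 = 1.1903.
Two-sided p-value ≈ 2·Φ(−1.190) = 0.2339; since p > α = 0.05, fail to reject H₀.

z = 1.1903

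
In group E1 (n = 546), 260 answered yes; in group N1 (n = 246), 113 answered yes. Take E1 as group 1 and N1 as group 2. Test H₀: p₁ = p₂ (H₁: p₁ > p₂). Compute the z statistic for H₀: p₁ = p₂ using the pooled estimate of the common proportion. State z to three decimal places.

p̂₁ = 260/546 ≈ 0.47619, p̂₂ = 113/246 ≈ 0.45935.
Pooled p̂ = (260+113)/(546+246) = 373/792 = 0.47096.
SE = √(0.249157 × 0.00589654) = 0.03833.
z = (0.47619 − 0.45935)/0.03833 = 0.01684/0.03833 = 0.439.

z = 0.439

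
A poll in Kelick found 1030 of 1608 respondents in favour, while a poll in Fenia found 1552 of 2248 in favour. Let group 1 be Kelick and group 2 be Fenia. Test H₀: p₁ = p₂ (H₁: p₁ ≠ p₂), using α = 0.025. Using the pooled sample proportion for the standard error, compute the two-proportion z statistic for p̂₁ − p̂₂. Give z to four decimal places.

p̂₁ = 1030/1608 = 0.640547, p̂₂ = 1552/2248 = 0.690391.
Pooled p̂ = (1030+1552)/(1608+2248) = 2582/3856 = 0.669606.
SE = √(p̂(1−p̂)(1/n₁+1/n₂)) = √(0.669606·0.330394·0.00106673) = √(0.000235997) = 0.015362.
z = (0.640547 − 0.690391)/0.015362 = -0.049844/0.015362 = -3.2446.
p-value = 2·P(Z > 3.245) ≈ 0.0012. With α = 0.025, reject H₀.

z = -3.2446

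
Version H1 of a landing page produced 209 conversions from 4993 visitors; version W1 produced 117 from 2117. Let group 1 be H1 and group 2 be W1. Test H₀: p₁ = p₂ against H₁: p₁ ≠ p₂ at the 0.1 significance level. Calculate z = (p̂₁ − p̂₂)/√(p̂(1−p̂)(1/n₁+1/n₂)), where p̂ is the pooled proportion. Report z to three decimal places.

z = -2.472

p̂₁ = 209/4993 = 0.041859, p̂₂ = 117/2117 = 0.055267.
Pooled p̂ = (209+117)/(4993+2117) = 326/7110 = 0.045851.
SE = √(0.0437486 × 0.000672647) = 0.005425.
z = (0.041859 − 0.055267)/0.005425 = -0.013408/0.005425 = -2.472.
Two-sided p-value ≈ 2·Φ(−2.472) = 0.0134. With α = 0.1, reject H₀.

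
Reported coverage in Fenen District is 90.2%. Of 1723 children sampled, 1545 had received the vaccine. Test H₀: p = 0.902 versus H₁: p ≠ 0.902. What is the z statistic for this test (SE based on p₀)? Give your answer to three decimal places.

z = -0.741

p̂ = 1545/1723 ≈ 0.896692.
Standard error under H₀: √(0.902×0.098/1723) = 0.007163.
z = (0.896692 − 0.902)/0.007163 = -0.005308/0.007163 = -0.741.
p-value = 2·P(Z > 0.741) ≈ 0.4586.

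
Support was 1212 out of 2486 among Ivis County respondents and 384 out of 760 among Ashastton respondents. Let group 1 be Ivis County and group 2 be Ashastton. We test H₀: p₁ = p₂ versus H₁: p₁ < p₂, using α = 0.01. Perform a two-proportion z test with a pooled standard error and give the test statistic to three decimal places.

p̂₁ = 1212/2486 = 0.48753, p̂₂ = 384/760 = 0.50526.
Pooled p̂ = (1212+384)/(2486+760) = 1596/3246 = 0.49168.
SE = √(p̂(1−p̂)(1/n₁+1/n₂)) = √(0.49168·0.50832·0.00171804) = √(0.000429392) = 0.02072.
z = (0.48753 − 0.50526)/0.02072 = -0.01773/0.02072 = -0.856.
p-value = P(Z < -0.856) ≈ 0.1961, so at α = 0.01 we fail to reject H₀.

z = -0.856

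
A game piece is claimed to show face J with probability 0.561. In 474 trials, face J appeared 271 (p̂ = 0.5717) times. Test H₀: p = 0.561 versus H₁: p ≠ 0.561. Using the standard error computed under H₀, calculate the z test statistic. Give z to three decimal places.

z = 0.471

p̂ = 271/474 ≈ 0.57173.
Under H₀, SE = √(0.561·0.439/474) = √(0.000519576) = 0.02279.
z = (0.57173 − 0.561)/0.02279 = 0.01073/0.02279 = 0.471.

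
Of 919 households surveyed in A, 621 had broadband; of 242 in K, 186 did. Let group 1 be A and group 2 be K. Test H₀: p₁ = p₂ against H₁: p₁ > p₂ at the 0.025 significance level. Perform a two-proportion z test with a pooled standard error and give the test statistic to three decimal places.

p̂₁ = 621/919 = 0.67573, p̂₂ = 186/242 = 0.76860.
Pooled p̂ = (621+186)/(919+242) = 807/1161 = 0.69509.
SE = √(0.21194 × 0.00522037) = 0.03326.
z = (0.67573 − 0.76860)/0.03326 = -0.09287/0.03326 = -2.792.
p-value = P(Z > -2.792) ≈ 0.9974. With α = 0.025, fail to reject H₀.

z = -2.792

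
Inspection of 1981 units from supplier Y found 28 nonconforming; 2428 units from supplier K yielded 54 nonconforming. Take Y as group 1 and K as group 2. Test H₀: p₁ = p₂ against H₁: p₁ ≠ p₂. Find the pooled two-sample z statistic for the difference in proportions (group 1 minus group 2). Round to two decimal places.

z = -1.98

p̂₁ = 28/1981 = 0.0141, p̂₂ = 54/2428 = 0.0222.
Pooled p̂ = (28+54)/(1981+2428) = 82/4409 = 0.0186.
SE = √(0.0182524 × 0.000916657) = 0.0041.
z = (0.0141 − 0.0222)/0.0041 = -0.0081/0.0041 = -1.98.
p-value = 2·P(Z > 1.982) ≈ 0.0475.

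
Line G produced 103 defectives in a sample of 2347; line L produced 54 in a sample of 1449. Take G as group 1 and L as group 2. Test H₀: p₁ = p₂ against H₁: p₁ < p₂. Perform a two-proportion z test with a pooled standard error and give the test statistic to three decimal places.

p̂₁ = 103/2347 = 0.04389, p̂₂ = 54/1449 = 0.03727.
Pooled p̂ = (103+54)/(2347+1449) = 157/3796 = 0.04136.
SE = √(p̂(1−p̂)(1/n₁+1/n₂)) = √(0.04136·0.95864·0.00111621) = √(4.42562e-05) = 0.00665.
z = (0.04389 − 0.03727)/0.00665 = 0.00662/0.00665 = 0.995.
p-value = P(Z < 0.995) ≈ 0.8401.

z = 0.995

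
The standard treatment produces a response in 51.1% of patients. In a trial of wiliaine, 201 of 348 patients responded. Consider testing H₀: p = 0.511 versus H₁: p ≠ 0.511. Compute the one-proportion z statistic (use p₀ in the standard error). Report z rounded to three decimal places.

z = 2.485

p̂ = 201/348 = 0.57759.
Under H₀, SE = √(0.511·0.489/348) = √(0.000718043) = 0.02680.
z = (0.57759 − 0.511)/0.02680 = 0.06659/0.02680 = 2.485.
p-value = 2·P(Z > 2.485) ≈ 0.0130.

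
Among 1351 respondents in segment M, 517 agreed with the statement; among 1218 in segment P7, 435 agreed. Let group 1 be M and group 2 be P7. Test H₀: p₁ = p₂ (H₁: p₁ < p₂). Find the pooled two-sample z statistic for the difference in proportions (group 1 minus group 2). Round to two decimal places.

p̂₁ = 517/1351 ≈ 0.3827, p̂₂ = 435/1218 ≈ 0.3571.
Pooled p̂ = (517+435)/(1351+1218) = 952/2569 = 0.3706.
SE = √(p̂(1−p̂)(1/n₁+1/n₂)) = √(0.3706·0.6294·0.00156121) = √(0.00036415) = 0.0191.
z = (0.3827 − 0.3571)/0.0191 = 0.0256/0.0191 = 1.34.

z = 1.34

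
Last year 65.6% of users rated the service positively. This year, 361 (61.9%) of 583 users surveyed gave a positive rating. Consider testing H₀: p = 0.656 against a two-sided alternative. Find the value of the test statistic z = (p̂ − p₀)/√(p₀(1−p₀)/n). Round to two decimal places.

z = -1.87

p̂ = 361/583 = 0.6192.
Standard error under H₀: √(0.656×0.344/583) = 0.0197.
z = (0.6192 − 0.656)/0.0197 = -0.0368/0.0197 = -1.87.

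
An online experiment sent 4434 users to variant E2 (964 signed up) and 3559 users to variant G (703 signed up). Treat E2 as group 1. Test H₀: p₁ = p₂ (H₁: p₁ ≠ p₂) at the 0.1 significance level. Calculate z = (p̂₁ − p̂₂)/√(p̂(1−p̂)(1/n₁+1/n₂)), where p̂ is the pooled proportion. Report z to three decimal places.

z = 2.175

p̂₁ = 964/4434 = 0.21741, p̂₂ = 703/3559 = 0.19753.
Pooled p̂ = (964+703)/(4434+3559) = 1667/7993 = 0.20856.
SE = √(0.165061 × 0.000506508) = 0.00914.
z = (0.21741 − 0.19753)/0.00914 = 0.01988/0.00914 = 2.175.
p-value = 2·P(Z > 2.175) ≈ 0.0297. With α = 0.1, reject H₀.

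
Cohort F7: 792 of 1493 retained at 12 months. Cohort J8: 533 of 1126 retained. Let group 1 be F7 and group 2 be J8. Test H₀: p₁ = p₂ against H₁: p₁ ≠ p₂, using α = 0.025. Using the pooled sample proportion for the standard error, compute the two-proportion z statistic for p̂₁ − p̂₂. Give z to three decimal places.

z = 2.894

p̂₁ = 792/1493 ≈ 0.530476, p̂₂ = 533/1126 ≈ 0.473357.
Pooled p̂ = (792+533)/(1493+1126) = 1325/2619 = 0.505918.
SE = √(0.249965 × 0.00155789) = 0.019734.
z = (0.530476 − 0.473357)/0.019734 = 0.057119/0.019734 = 2.894.
Two-sided p-value ≈ 2·Φ(−2.894) = 0.0038. With α = 0.025, reject H₀.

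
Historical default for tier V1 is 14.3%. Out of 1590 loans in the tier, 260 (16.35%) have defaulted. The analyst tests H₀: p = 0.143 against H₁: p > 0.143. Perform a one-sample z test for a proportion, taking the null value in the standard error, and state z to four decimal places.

p̂ = 260/1590 = 0.1635220.
SE = √(p₀(1−p₀)/n) = √(0.12255/1590) = 0.0087793.
z = (0.1635220 − 0.143)/0.0087793 = 0.0205220/0.0087793 = 2.3375.

z = 2.3375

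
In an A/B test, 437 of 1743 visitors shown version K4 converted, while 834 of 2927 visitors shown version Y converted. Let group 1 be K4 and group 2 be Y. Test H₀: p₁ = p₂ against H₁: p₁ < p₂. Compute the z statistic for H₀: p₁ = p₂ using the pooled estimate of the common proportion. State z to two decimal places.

z = -2.54

p̂₁ = 437/1743 = 0.25072, p̂₂ = 834/2927 = 0.28493.
Pooled p̂ = (437+834)/(1743+2927) = 1271/4670 = 0.27216.
SE = √(p̂(1−p̂)(1/n₁+1/n₂)) = √(0.27216·0.72784·0.00091537) = √(0.000181326) = 0.01347.
z = (0.25072 − 0.28493)/0.01347 = -0.03421/0.01347 = -2.54.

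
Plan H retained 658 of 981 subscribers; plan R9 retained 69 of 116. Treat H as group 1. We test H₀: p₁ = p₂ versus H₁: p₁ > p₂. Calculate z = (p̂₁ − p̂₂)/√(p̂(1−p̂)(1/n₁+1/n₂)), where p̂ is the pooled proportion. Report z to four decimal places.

p̂₁ = 658/981 ≈ 0.670744, p̂₂ = 69/116 ≈ 0.594828.
Pooled p̂ = (658+69)/(981+116) = 727/1097 = 0.662716.
SE = √(p̂(1−p̂)(1/n₁+1/n₂)) = √(0.662716·0.337284·0.00964006) = √(0.00215478) = 0.046420.
z = (0.670744 − 0.594828)/0.046420 = 0.075916/0.046420 = 1.6354.
p-value = P(Z > 1.635) ≈ 0.0510.

z = 1.6354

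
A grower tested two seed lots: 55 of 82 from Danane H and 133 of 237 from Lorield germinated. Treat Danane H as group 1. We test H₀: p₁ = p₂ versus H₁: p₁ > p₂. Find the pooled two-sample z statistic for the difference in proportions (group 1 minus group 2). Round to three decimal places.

p̂₁ = 55/82 = 0.67073, p̂₂ = 133/237 = 0.56118.
Pooled p̂ = (55+133)/(82+237) = 188/319 = 0.58934.
SE = √(0.242018 × 0.0164145) = 0.06303.
z = (0.67073 − 0.56118)/0.06303 = 0.10955/0.06303 = 1.738.
p-value = P(Z > 1.738) ≈ 0.0411.

z = 1.738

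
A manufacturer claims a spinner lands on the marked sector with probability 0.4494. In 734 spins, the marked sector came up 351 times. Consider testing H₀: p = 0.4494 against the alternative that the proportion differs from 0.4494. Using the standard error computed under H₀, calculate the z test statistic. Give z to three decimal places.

z = 1.569

p̂ = 351/734 ≈ 0.47820.
Standard error under H₀: √(0.4494×0.5506/734) = 0.01836.
z = (0.47820 − 0.4494)/0.01836 = 0.02880/0.01836 = 1.569.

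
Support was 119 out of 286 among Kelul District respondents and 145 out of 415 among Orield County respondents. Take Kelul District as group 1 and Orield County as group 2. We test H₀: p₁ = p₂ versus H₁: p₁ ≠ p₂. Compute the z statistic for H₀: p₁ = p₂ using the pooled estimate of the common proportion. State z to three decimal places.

p̂₁ = 119/286 ≈ 0.41608, p̂₂ = 145/415 ≈ 0.34940.
Pooled p̂ = (119+145)/(286+415) = 264/701 = 0.37660.
SE = √(p̂(1−p̂)(1/n₁+1/n₂)) = √(0.37660·0.62340·0.00590614) = √(0.00138661) = 0.03724.
z = (0.41608 − 0.34940)/0.03724 = 0.06668/0.03724 = 1.791.

z = 1.791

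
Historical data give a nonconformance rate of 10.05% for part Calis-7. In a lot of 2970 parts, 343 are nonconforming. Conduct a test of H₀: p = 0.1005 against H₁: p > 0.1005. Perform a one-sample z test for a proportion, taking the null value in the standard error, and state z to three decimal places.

z = 2.717

p̂ = 343/2970 = 0.115488.
Under H₀, SE = √(0.1005·0.8995/2970) = √(3.04376e-05) = 0.005517.
z = (0.115488 − 0.1005)/0.005517 = 0.014988/0.005517 = 2.717.
p-value = P(Z > 2.717) ≈ 0.0033.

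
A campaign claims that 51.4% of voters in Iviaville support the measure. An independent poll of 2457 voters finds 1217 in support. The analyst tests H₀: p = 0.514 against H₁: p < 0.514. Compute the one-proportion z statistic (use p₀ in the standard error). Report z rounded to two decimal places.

z = -1.85

p̂ = 1217/2457 = 0.4953.
Under H₀, SE = √(0.514·0.486/2457) = √(0.00010167) = 0.0101.
z = (0.4953 − 0.514)/0.0101 = -0.0187/0.0101 = -1.85.
p-value = P(Z < -1.853) ≈ 0.0320.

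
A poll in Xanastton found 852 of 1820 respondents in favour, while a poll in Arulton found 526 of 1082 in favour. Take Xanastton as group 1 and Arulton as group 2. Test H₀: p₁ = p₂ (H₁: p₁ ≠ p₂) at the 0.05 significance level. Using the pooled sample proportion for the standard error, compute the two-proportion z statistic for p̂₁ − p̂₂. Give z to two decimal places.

p̂₁ = 852/1820 ≈ 0.4681, p̂₂ = 526/1082 ≈ 0.4861.
Pooled p̂ = (852+526)/(1820+1082) = 1378/2902 = 0.4748.
SE = √(0.249367 × 0.00147366) = 0.0192.
z = (0.4681 − 0.4861)/0.0192 = -0.0180/0.0192 = -0.94.
Two-sided p-value ≈ 2·Φ(−0.939) = 0.3476. With α = 0.05, fail to reject H₀.

z = -0.94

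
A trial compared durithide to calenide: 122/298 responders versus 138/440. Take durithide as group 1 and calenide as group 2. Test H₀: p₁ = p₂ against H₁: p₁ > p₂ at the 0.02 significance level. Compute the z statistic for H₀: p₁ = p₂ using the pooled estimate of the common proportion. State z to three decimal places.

p̂₁ = 122/298 ≈ 0.40940, p̂₂ = 138/440 ≈ 0.31364.
Pooled p̂ = (122+138)/(298+440) = 260/738 = 0.35230.
SE = √(p̂(1−p̂)(1/n₁+1/n₂)) = √(0.35230·0.64770·0.00562843) = √(0.00128433) = 0.03584.
z = (0.40940 − 0.31364)/0.03584 = 0.09576/0.03584 = 2.672.
p-value = P(Z > 2.672) ≈ 0.0038; since p < α = 0.02, reject H₀.

z = 2.672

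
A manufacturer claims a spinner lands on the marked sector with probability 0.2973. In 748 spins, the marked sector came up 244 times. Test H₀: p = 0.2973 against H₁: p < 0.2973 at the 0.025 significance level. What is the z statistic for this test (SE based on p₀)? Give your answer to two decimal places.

p̂ = 244/748 ≈ 0.3262.
Standard error under H₀: √(0.2973×0.7027/748) = 0.0167.
z = (0.3262 − 0.2973)/0.0167 = 0.0289/0.0167 = 1.73.
p-value = P(Z < 1.729) ≈ 0.9581, so at α = 0.025 we fail to reject H₀.

z = 1.73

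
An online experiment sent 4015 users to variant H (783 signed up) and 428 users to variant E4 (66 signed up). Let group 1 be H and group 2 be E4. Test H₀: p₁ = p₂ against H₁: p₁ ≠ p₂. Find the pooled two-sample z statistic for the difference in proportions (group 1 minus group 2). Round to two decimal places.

z = 2.04

p̂₁ = 783/4015 = 0.1950, p̂₂ = 66/428 = 0.1542.
Pooled p̂ = (783+66)/(4015+428) = 849/4443 = 0.1911.
SE = √(0.154573 × 0.00258551) = 0.0200.
z = (0.1950 − 0.1542)/0.0200 = 0.0408/0.0200 = 2.04.
Two-sided p-value ≈ 2·Φ(−2.042) = 0.0412.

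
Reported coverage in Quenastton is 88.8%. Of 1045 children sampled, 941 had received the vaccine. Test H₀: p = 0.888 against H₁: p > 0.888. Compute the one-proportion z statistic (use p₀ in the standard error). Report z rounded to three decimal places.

p̂ = 941/1045 ≈ 0.90048.
Standard error under H₀: √(0.888×0.112/1045) = 0.00976.
z = (0.90048 − 0.888)/0.00976 = 0.01248/0.00976 = 1.279.

z = 1.279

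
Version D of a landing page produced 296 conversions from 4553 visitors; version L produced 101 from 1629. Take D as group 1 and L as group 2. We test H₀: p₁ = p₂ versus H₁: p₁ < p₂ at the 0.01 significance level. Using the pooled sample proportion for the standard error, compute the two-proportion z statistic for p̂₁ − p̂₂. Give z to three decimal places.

z = 0.425

p̂₁ = 296/4553 = 0.06501, p̂₂ = 101/1629 = 0.06200.
Pooled p̂ = (296+101)/(4553+1629) = 397/6182 = 0.06422.
SE = √(p̂(1−p̂)(1/n₁+1/n₂)) = √(0.06422·0.93578·0.000833509) = √(5.00894e-05) = 0.00708.
z = (0.06501 − 0.06200)/0.00708 = 0.00301/0.00708 = 0.425.
p-value = P(Z < 0.425) ≈ 0.6647. With α = 0.01, fail to reject H₀.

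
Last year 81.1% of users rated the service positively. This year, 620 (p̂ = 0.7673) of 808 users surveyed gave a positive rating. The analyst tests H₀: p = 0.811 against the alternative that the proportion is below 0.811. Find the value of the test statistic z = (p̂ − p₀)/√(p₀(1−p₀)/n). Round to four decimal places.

z = -3.1709

p̂ = 620/808 ≈ 0.767327.
SE = √(p₀(1−p₀)/n) = √(0.15328/808) = 0.013773.
z = (0.767327 − 0.811)/0.013773 = -0.043673/0.013773 = -3.1709.
p-value = P(Z < -3.171) ≈ 0.0008.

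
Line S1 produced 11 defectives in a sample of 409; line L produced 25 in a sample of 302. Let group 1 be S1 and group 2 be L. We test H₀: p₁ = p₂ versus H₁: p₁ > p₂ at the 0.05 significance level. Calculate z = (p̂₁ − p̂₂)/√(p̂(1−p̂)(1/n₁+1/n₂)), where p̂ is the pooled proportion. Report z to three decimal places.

z = -3.360

p̂₁ = 11/409 = 0.026895, p̂₂ = 25/302 = 0.082781.
Pooled p̂ = (11+25)/(409+302) = 36/711 = 0.050633.
SE = √(p̂(1−p̂)(1/n₁+1/n₂)) = √(0.050633·0.949367·0.00575625) = √(0.000276698) = 0.016634.
z = (0.026895 − 0.082781)/0.016634 = -0.055886/0.016634 = -3.360.
p-value = P(Z > -3.360) ≈ 0.9996. With α = 0.05, fail to reject H₀.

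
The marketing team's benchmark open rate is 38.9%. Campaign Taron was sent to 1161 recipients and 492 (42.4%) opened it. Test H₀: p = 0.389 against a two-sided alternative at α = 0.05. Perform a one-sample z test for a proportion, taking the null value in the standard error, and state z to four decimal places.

z = 2.4303

p̂ = 492/1161 = 0.423773.
SE = √(p₀(1−p₀)/n) = √(0.23768/1161) = 0.014308.
z = (0.423773 − 0.389)/0.014308 = 0.034773/0.014308 = 2.4303.
p-value = 2·P(Z > 2.430) ≈ 0.0151; since p < α = 0.05, reject H₀.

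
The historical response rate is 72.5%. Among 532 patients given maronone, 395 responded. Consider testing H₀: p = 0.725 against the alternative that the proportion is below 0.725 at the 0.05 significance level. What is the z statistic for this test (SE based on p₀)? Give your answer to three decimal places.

p̂ = 395/532 = 0.74248.
Standard error under H₀: √(0.725×0.275/532) = 0.01936.
z = (0.74248 − 0.725)/0.01936 = 0.01748/0.01936 = 0.903.
p-value = P(Z < 0.903) ≈ 0.8167, so at α = 0.05 we fail to reject H₀.

z = 0.903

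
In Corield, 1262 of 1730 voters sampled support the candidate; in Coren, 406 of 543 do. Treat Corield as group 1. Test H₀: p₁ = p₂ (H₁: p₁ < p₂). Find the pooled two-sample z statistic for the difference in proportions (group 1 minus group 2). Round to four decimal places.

z = -0.8380

p̂₁ = 1262/1730 ≈ 0.729480, p̂₂ = 406/543 ≈ 0.747698.
Pooled p̂ = (1262+406)/(1730+543) = 1668/2273 = 0.733832.
SE = √(p̂(1−p̂)(1/n₁+1/n₂)) = √(0.733832·0.266168·0.00241966) = √(0.000472613) = 0.021740.
z = (0.729480 − 0.747698)/0.021740 = -0.018218/0.021740 = -0.8380.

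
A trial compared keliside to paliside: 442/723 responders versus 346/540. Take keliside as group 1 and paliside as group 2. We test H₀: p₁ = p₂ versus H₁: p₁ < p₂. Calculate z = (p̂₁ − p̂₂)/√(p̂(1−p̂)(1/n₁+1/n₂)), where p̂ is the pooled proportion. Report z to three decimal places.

z = -1.067

p̂₁ = 442/723 = 0.61134, p̂₂ = 346/540 = 0.64074.
Pooled p̂ = (442+346)/(723+540) = 788/1263 = 0.62391.
SE = √(0.234646 × 0.00323498) = 0.02755.
z = (0.61134 − 0.64074)/0.02755 = -0.02940/0.02755 = -1.067.
p-value = P(Z < -1.067) ≈ 0.1430.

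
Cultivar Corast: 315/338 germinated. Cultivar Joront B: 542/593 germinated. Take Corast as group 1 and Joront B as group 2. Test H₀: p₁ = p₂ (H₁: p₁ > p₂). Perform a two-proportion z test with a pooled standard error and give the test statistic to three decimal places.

p̂₁ = 315/338 ≈ 0.931953, p̂₂ = 542/593 ≈ 0.913997.
Pooled p̂ = (315+542)/(338+593) = 857/931 = 0.920516.
SE = √(0.0731667 × 0.00464492) = 0.018435.
z = (0.931953 − 0.913997)/0.018435 = 0.017956/0.018435 = 0.974.

z = 0.974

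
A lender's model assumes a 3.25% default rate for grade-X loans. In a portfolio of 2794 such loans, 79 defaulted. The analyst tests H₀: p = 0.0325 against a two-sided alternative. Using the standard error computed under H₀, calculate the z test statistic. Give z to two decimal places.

p̂ = 79/2794 ≈ 0.02827.
Under H₀, SE = √(0.0325·0.9675/2794) = √(1.1254e-05) = 0.00335.
z = (0.02827 − 0.0325)/0.00335 = -0.00423/0.00335 = -1.26.

z = -1.26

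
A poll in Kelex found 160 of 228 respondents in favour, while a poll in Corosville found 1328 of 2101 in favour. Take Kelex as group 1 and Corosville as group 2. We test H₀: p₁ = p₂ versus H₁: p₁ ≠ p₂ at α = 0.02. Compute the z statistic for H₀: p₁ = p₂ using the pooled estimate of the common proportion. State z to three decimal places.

z = 2.080

p̂₁ = 160/228 = 0.70175, p̂₂ = 1328/2101 = 0.63208.
Pooled p̂ = (160+1328)/(228+2101) = 1488/2329 = 0.63890.
SE = √(p̂(1−p̂)(1/n₁+1/n₂)) = √(0.63890·0.36110·0.00486193) = √(0.00112168) = 0.03349.
z = (0.70175 − 0.63208)/0.03349 = 0.06967/0.03349 = 2.080.
p-value = 2·P(Z > 2.080) ≈ 0.0375; since p > α = 0.02, fail to reject H₀.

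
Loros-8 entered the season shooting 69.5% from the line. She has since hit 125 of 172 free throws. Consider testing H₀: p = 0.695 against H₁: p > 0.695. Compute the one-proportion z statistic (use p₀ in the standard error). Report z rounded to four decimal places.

z = 0.9042

p̂ = 125/172 = 0.726744.
Standard error under H₀: √(0.695×0.305/172) = 0.035106.
z = (0.726744 − 0.695)/0.035106 = 0.031744/0.035106 = 0.9042.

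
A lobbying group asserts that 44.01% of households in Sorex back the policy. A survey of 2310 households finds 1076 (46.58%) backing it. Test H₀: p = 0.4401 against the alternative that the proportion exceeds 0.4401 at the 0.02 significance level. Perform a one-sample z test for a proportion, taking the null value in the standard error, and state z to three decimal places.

p̂ = 1076/2310 ≈ 0.46580.
Under H₀, SE = √(0.4401·0.5599/2310) = √(0.000106672) = 0.01033.
z = (0.46580 − 0.4401)/0.01033 = 0.02570/0.01033 = 2.488.
p-value = P(Z > 2.488) ≈ 0.0064; since p < α = 0.02, reject H₀.

z = 2.488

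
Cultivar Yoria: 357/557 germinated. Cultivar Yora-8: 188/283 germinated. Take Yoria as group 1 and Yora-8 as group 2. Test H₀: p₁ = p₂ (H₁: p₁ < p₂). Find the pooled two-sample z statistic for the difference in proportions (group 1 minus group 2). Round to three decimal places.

z = -0.671

p̂₁ = 357/557 = 0.64093, p̂₂ = 188/283 = 0.66431.
Pooled p̂ = (357+188)/(557+283) = 545/840 = 0.64881.
SE = √(p̂(1−p̂)(1/n₁+1/n₂)) = √(0.64881·0.35119·0.0053289) = √(0.00121422) = 0.03485.
z = (0.64093 − 0.66431)/0.03485 = -0.02338/0.03485 = -0.671.
p-value = P(Z < -0.671) ≈ 0.2511.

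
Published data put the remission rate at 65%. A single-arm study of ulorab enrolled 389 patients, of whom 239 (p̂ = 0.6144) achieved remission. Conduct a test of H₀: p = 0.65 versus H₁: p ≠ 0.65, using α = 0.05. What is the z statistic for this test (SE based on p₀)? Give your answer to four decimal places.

z = -1.4723

p̂ = 239/389 ≈ 0.614396.
Under H₀, SE = √(0.65·0.35/389) = √(0.000584833) = 0.024183.
z = (0.614396 − 0.65)/0.024183 = -0.035604/0.024183 = -1.4723.
Two-sided p-value ≈ 2·Φ(−1.472) = 0.1410. With α = 0.05, fail to reject H₀.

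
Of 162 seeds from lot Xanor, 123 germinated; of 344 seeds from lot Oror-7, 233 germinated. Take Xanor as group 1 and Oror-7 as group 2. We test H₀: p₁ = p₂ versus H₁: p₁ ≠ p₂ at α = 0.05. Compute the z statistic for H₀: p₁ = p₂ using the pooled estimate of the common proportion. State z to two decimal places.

p̂₁ = 123/162 = 0.75926, p̂₂ = 233/344 = 0.67733.
Pooled p̂ = (123+233)/(162+344) = 356/506 = 0.70356.
SE = √(p̂(1−p̂)(1/n₁+1/n₂)) = √(0.70356·0.29644·0.00907982) = √(0.00189373) = 0.04352.
z = (0.75926 − 0.67733)/0.04352 = 0.08193/0.04352 = 1.88.
Two-sided p-value ≈ 2·Φ(−1.883) = 0.0597, so at α = 0.05 we fail to reject H₀.

z = 1.88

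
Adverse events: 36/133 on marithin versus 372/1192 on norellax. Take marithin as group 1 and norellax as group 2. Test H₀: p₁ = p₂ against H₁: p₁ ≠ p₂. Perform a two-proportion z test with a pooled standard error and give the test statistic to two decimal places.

z = -0.98

p̂₁ = 36/133 = 0.2707, p̂₂ = 372/1192 = 0.3121.
Pooled p̂ = (36+372)/(133+1192) = 408/1325 = 0.3079.
SE = √(p̂(1−p̂)(1/n₁+1/n₂)) = √(0.3079·0.6921·0.00835772) = √(0.00178109) = 0.0422.
z = (0.2707 − 0.3121)/0.0422 = -0.0414/0.0422 = -0.98.
Two-sided p-value ≈ 2·Φ(−0.981) = 0.3266.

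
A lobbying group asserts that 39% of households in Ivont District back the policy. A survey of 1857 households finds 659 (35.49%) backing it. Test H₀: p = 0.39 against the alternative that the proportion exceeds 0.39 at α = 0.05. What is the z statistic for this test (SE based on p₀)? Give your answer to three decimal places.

z = -3.103

p̂ = 659/1857 = 0.35487.
Under H₀, SE = √(0.39·0.61/1857) = √(0.00012811) = 0.01132.
z = (0.35487 − 0.39)/0.01132 = -0.03513/0.01132 = -3.103.
p-value = P(Z > -3.103) ≈ 0.9990. With α = 0.05, fail to reject H₀.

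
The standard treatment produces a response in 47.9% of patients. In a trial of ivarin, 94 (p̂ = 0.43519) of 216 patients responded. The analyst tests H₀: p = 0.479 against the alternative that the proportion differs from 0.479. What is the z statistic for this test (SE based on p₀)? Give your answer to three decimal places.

p̂ = 94/216 ≈ 0.43519.
Standard error under H₀: √(0.479×0.521/216) = 0.03399.
z = (0.43519 − 0.479)/0.03399 = -0.04381/0.03399 = -1.289.

z = -1.289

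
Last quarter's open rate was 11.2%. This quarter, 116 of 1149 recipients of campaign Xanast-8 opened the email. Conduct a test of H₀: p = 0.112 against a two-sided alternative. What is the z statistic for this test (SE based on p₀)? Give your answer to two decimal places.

p̂ = 116/1149 ≈ 0.10096.
Under H₀, SE = √(0.112·0.888/1149) = √(8.65587e-05) = 0.00930.
z = (0.10096 − 0.112)/0.00930 = -0.01104/0.00930 = -1.19.

z = -1.19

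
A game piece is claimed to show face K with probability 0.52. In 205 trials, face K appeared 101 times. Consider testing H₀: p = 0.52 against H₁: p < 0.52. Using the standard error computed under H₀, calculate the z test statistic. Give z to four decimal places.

z = -0.7829

p̂ = 101/205 = 0.492683.
Under H₀, SE = √(0.52·0.48/205) = √(0.00121756) = 0.034894.
z = (0.492683 − 0.52)/0.034894 = -0.027317/0.034894 = -0.7829.
p-value = P(Z < -0.783) ≈ 0.2169.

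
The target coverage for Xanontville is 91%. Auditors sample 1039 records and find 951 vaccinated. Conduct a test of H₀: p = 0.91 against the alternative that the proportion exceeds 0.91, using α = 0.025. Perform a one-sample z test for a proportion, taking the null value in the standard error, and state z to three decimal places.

p̂ = 951/1039 ≈ 0.91530.
Under H₀, SE = √(0.91·0.09/1039) = √(7.88258e-05) = 0.00888.
z = (0.91530 − 0.91)/0.00888 = 0.00530/0.00888 = 0.597.
p-value = P(Z > 0.597) ≈ 0.2751. With α = 0.025, fail to reject H₀.

z = 0.597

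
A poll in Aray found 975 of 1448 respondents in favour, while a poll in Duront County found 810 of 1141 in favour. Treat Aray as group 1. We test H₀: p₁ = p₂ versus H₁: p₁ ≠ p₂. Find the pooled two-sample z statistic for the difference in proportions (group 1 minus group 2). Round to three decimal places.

p̂₁ = 975/1448 = 0.67334, p̂₂ = 810/1141 = 0.70990.
Pooled p̂ = (975+810)/(1448+1141) = 1785/2589 = 0.68946.
SE = √(0.214107 × 0.00156703) = 0.01832.
z = (0.67334 − 0.70990)/0.01832 = -0.03656/0.01832 = -1.996.

z = -1.996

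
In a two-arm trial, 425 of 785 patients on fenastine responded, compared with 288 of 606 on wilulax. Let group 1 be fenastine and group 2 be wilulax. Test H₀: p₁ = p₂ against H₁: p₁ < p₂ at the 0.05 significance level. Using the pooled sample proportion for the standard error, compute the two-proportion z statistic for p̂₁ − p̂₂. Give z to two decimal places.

p̂₁ = 425/785 = 0.5414, p̂₂ = 288/606 = 0.4752.
Pooled p̂ = (425+288)/(785+606) = 713/1391 = 0.5126.
SE = √(p̂(1−p̂)(1/n₁+1/n₂)) = √(0.5126·0.4874·0.00292405) = √(0.00073055) = 0.0270.
z = (0.5414 − 0.4752)/0.0270 = 0.0662/0.0270 = 2.45.
p-value = P(Z < 2.448) ≈ 0.9928, so at α = 0.05 we fail to reject H₀.

z = 2.45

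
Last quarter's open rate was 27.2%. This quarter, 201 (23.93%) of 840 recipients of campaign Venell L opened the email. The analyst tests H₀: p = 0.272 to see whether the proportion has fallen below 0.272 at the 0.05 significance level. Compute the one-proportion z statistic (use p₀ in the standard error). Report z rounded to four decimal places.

p̂ = 201/840 ≈ 0.2392857.
SE = √(p₀(1−p₀)/n) = √(0.19802/840) = 0.0153536.
z = (0.2392857 − 0.272)/0.0153536 = -0.0327143/0.0153536 = -2.1307.
p-value = P(Z < -2.131) ≈ 0.0166, so at α = 0.05 we reject H₀.

z = -2.1307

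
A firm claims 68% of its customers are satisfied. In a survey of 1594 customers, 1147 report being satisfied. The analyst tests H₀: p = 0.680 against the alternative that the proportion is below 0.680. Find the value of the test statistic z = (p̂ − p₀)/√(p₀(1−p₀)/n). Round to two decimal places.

z = 3.39

p̂ = 1147/1594 ≈ 0.71957.
Under H₀, SE = √(0.68·0.32/1594) = √(0.000136512) = 0.01168.
z = (0.71957 − 0.68)/0.01168 = 0.03957/0.01168 = 3.39.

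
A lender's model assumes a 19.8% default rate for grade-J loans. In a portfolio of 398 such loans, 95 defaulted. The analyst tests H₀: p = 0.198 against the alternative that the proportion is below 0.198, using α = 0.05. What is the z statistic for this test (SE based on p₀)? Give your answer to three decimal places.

z = 2.037

p̂ = 95/398 = 0.238693.
SE = √(p₀(1−p₀)/n) = √(0.1588/398) = 0.019975.
z = (0.238693 − 0.198)/0.019975 = 0.040693/0.019975 = 2.037.
p-value = P(Z < 2.037) ≈ 0.9792; since p > α = 0.05, fail to reject H₀.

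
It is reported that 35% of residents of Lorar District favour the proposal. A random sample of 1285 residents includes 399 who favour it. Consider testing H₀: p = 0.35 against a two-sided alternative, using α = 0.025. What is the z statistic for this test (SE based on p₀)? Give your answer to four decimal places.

p̂ = 399/1285 = 0.3105058.
Standard error under H₀: √(0.35×0.65/1285) = 0.0133057.
z = (0.3105058 − 0.35)/0.0133057 = -0.0394942/0.0133057 = -2.9682.
Two-sided p-value ≈ 2·Φ(−2.968) = 0.0030. With α = 0.025, reject H₀.

z = -2.9682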